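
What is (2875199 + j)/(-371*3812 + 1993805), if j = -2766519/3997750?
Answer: 11494324035731/2316908005750 ≈ 4.9611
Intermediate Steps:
j = -2766519/3997750 (j = -2766519*1/3997750 = -2766519/3997750 ≈ -0.69202)
(2875199 + j)/(-371*3812 + 1993805) = (2875199 - 2766519/3997750)/(-371*3812 + 1993805) = 11494324035731/(3997750*(-1414252 + 1993805)) = (11494324035731/3997750)/579553 = (11494324035731/3997750)*(1/579553) = 11494324035731/2316908005750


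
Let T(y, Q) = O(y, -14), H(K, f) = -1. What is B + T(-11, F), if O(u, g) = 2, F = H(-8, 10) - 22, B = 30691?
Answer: 30693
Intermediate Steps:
F = -23 (F = -1 - 22 = -23)
T(y, Q) = 2
B + T(-11, F) = 30691 + 2 = 30693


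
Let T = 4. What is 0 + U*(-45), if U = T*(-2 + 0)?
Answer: 360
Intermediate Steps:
U = -8 (U = 4*(-2 + 0) = 4*(-2) = -8)
0 + U*(-45) = 0 - 8*(-45) = 0 + 360 = 360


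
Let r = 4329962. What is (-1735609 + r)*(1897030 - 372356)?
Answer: 3955542565922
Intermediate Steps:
(-1735609 + r)*(1897030 - 372356) = (-1735609 + 4329962)*(1897030 - 372356) = 2594353*1524674 = 3955542565922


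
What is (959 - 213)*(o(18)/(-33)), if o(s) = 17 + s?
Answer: -26110/33 ≈ -791.21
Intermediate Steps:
(959 - 213)*(o(18)/(-33)) = (959 - 213)*((17 + 18)/(-33)) = 746*(35*(-1/33)) = 746*(-35/33) = -26110/33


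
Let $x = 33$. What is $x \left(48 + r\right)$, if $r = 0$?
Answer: $1584$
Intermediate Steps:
$x \left(48 + r\right) = 33 \left(48 + 0\right) = 33 \cdot 48 = 1584$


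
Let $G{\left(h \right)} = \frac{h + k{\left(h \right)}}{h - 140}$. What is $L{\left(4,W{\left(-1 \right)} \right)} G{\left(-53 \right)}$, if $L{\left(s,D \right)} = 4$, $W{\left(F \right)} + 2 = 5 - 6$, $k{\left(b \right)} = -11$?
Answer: $\frac{256}{193} \approx 1.3264$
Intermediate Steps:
$W{\left(F \right)} = -3$ ($W{\left(F \right)} = -2 + \left(5 - 6\right) = -2 - 1 = -3$)
$G{\left(h \right)} = \frac{-11 + h}{-140 + h}$ ($G{\left(h \right)} = \frac{h - 11}{h - 140} = \frac{-11 + h}{-140 + h}$)
$L{\left(4,W{\left(-1 \right)} \right)} G{\left(-53 \right)} = 4 \frac{-11 - 53}{-140 - 53} = 4 \frac{1}{-193} \left(-64\right) = 4 \left(\left(- \frac{1}{193}\right) \left(-64\right)\right) = 4 \cdot \frac{64}{193} = \frac{256}{193}$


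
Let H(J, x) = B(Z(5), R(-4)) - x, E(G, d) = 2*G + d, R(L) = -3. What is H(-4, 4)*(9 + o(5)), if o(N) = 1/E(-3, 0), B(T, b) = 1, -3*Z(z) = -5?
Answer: -53/2 ≈ -26.500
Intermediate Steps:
E(G, d) = d + 2*G
Z(z) = 5/3 (Z(z) = -⅓*(-5) = 5/3)
o(N) = -⅙ (o(N) = 1/(0 + 2*(-3)) = 1/(0 - 6) = 1/(-6) = -⅙)
H(J, x) = 1 - x
H(-4, 4)*(9 + o(5)) = (1 - 1*4)*(9 - ⅙) = (1 - 4)*(53/6) = -3*53/6 = -53/2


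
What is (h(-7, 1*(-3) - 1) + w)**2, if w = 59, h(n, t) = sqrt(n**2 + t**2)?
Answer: (59 + sqrt(65))**2 ≈ 4497.3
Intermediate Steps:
(h(-7, 1*(-3) - 1) + w)**2 = (sqrt((-7)**2 + (1*(-3) - 1)**2) + 59)**2 = (sqrt(49 + (-3 - 1)**2) + 59)**2 = (sqrt(49 + (-4)**2) + 59)**2 = (sqrt(49 + 16) + 59)**2 = (sqrt(65) + 59)**2 = (59 + sqrt(65))**2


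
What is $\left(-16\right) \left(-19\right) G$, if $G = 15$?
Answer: $4560$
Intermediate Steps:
$\left(-16\right) \left(-19\right) G = \left(-16\right) \left(-19\right) 15 = 304 \cdot 15 = 4560$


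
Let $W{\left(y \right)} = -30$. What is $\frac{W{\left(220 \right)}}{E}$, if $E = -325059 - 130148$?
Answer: $\frac{30}{455207} \approx 6.5904 \cdot 10^{-5}$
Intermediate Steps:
$E = -455207$ ($E = -325059 - 130148 = -455207$)
$\frac{W{\left(220 \right)}}{E} = - \frac{30}{-455207} = \left(-30\right) \left(- \frac{1}{455207}\right) = \frac{30}{455207}$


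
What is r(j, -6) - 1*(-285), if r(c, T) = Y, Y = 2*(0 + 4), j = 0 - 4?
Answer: 293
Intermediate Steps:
j = -4
Y = 8 (Y = 2*4 = 8)
r(c, T) = 8
r(j, -6) - 1*(-285) = 8 - 1*(-285) = 8 + 285 = 293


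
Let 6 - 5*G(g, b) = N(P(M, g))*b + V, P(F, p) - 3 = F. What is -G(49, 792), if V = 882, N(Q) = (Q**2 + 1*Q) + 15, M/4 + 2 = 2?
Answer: 4452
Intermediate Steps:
M = 0 (M = -8 + 4*2 = -8 + 8 = 0)
P(F, p) = 3 + F
N(Q) = 15 + Q + Q**2 (N(Q) = (Q**2 + Q) + 15 = (Q + Q**2) + 15 = 15 + Q + Q**2)
G(g, b) = -876/5 - 27*b/5 (G(g, b) = 6/5 - ((15 + (3 + 0) + (3 + 0)**2)*b + 882)/5 = 6/5 - ((15 + 3 + 3**2)*b + 882)/5 = 6/5 - ((15 + 3 + 9)*b + 882)/5 = 6/5 - (27*b + 882)/5 = 6/5 - (882 + 27*b)/5 = 6/5 + (-882/5 - 27*b/5) = -876/5 - 27*b/5)
-G(49, 792) = -(-876/5 - 27/5*792) = -(-876/5 - 21384/5) = -1*(-4452) = 4452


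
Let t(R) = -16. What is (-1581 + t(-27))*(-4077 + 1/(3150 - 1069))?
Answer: 13549324892/2081 ≈ 6.5110e+6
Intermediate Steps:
(-1581 + t(-27))*(-4077 + 1/(3150 - 1069)) = (-1581 - 16)*(-4077 + 1/(3150 - 1069)) = -1597*(-4077 + 1/2081) = -1597*(-8484236/2081) = 13549324892/2081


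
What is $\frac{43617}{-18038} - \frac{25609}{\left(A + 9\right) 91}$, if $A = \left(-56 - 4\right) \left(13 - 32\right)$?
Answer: $- \frac{5022485045}{1886035242} \approx -2.663$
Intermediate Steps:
$A = 1140$ ($A = \left(-60\right) \left(-19\right) = 1140$)
$\frac{43617}{-18038} - \frac{25609}{\left(A + 9\right) 91} = \frac{43617}{-18038} - \frac{25609}{\left(1140 + 9\right) 91} = 43617 \left(- \frac{1}{18038}\right) - \frac{25609}{1149 \cdot 91} = - \frac{43617}{18038} - \frac{25609}{104559} = - \frac{5022485045}{1886035242}$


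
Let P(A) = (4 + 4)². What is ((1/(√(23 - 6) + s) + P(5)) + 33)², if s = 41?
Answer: 13032889809/1384448 - 161449*√17/1384448 ≈ 9413.3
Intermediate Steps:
P(A) = 64 (P(A) = 8² = 64)
((1/(√(23 - 6) + s) + P(5)) + 33)² = ((1/(√(23 - 6) + 41) + 64) + 33)² = ((1/(√17 + 41) + 64) + 33)² = ((1/(41 + √17) + 64) + 33)² = ((64 + 1/(41 + √17)) + 33)² = (97 + 1/(41 + √17))²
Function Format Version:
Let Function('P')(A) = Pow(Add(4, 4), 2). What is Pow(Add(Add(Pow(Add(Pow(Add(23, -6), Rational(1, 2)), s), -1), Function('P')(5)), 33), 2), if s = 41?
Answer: Add(Rational(13032889809, 1384448), Mul(Rational(-161449, 1384448), Pow(17, Rational(1, 2)))) ≈ 9413.3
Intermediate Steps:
Function('P')(A) = 64 (Function('P')(A) = Pow(8, 2) = 64)
Pow(Add(Add(Pow(Add(Pow(Add(23, -6), Rational(1, 2)), s), -1), Function('P')(5)), 33), 2) = Pow(Add(Add(Pow(Add(Pow(Add(23, -6), Rational(1, 2)), 41), -1), 64), 33), 2) = Pow(Add(Add(Pow(Add(Pow(17, Rational(1, 2)), 41), -1), 64), 33), 2) = Pow(Add(Add(Pow(Add(41, Pow(17, Rational(1, 2))), -1), 64), 33), 2) = Pow(Add(Add(64, Pow(Add(41, Pow(17, Rational(1, 2))), -1)), 33), 2) = Pow(Add(97, Pow(Add(41, Pow(17, Rational(1, 2))), -1)), 2)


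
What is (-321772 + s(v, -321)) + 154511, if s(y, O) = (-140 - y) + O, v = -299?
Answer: -167423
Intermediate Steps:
s(y, O) = -140 + O - y
(-321772 + s(v, -321)) + 154511 = (-321772 + (-140 - 321 - 1*(-299))) + 154511 = (-321772 + (-140 - 321 + 299)) + 154511 = (-321772 - 162) + 154511 = -321934 + 154511 = -167423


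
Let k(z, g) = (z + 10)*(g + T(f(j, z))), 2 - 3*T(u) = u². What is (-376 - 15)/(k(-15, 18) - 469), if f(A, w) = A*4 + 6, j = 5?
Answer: -1173/1693 ≈ -0.69285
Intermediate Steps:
f(A, w) = 6 + 4*A (f(A, w) = 4*A + 6 = 6 + 4*A)
T(u) = ⅔ - u²/3
k(z, g) = (10 + z)*(-674/3 + g) (k(z, g) = (z + 10)*(g + (⅔ - (6 + 4*5)²/3)) = (10 + z)*(g + (⅔ - (6 + 20)²/3)) = (10 + z)*(g + (⅔ - ⅓*26²)) = (10 + z)*(g + (⅔ - ⅓*676)) = (10 + z)*(g + (⅔ - 676/3)) = (10 + z)*(g - 674/3) = (10 + z)*(-674/3 + g))
(-376 - 15)/(k(-15, 18) - 469) = (-376 - 15)/((-6740/3 + 10*18 - 674/3*(-15) + 18*(-15)) - 469) = -391/((-6740/3 + 180 + 3370 - 270) - 469) = -391/(3100/3 - 469) = -391/1693/3 = -391*3/1693 = -1173/1693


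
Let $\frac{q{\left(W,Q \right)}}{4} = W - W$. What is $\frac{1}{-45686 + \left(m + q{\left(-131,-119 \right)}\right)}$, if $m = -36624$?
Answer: $- \frac{1}{82310} \approx -1.2149 \cdot 10^{-5}$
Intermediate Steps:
$q{\left(W,Q \right)} = 0$ ($q{\left(W,Q \right)} = 4 \left(W - W\right) = 4 \cdot 0 = 0$)
$\frac{1}{-45686 + \left(m + q{\left(-131,-119 \right)}\right)} = \frac{1}{-45686 + \left(-36624 + 0\right)} = \frac{1}{-45686 - 36624} = \frac{1}{-82310} = - \frac{1}{82310}$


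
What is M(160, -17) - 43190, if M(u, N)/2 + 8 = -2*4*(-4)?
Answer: -43142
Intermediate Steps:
M(u, N) = 48 (M(u, N) = -16 + 2*(-2*4*(-4)) = -16 + 2*(-8*(-4)) = -16 + 2*32 = -16 + 64 = 48)
M(160, -17) - 43190 = 48 - 43190 = -43142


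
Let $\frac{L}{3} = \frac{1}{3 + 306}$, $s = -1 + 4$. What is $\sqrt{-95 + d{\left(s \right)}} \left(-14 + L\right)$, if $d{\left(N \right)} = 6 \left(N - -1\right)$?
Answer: $- \frac{1441 i \sqrt{71}}{103} \approx - 117.88 i$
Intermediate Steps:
$s = 3$
$L = \frac{1}{103}$ ($L = \frac{3}{3 + 306} = \frac{3}{309} = 3 \cdot \frac{1}{309} = \frac{1}{103} \approx 0.0097087$)
$d{\left(N \right)} = 6 + 6 N$ ($d{\left(N \right)} = 6 \left(N + 1\right) = 6 \left(1 + N\right) = 6 + 6 N$)
$\sqrt{-95 + d{\left(s \right)}} \left(-14 + L\right) = \sqrt{-95 + \left(6 + 6 \cdot 3\right)} \left(-14 + \frac{1}{103}\right) = \sqrt{-95 + \left(6 + 18\right)} \left(- \frac{1441}{103}\right) = \sqrt{-95 + 24} \left(- \frac{1441}{103}\right) = \sqrt{-71} \left(- \frac{1441}{103}\right) = i \sqrt{71} \left(- \frac{1441}{103}\right) = - \frac{1441 i \sqrt{71}}{103}$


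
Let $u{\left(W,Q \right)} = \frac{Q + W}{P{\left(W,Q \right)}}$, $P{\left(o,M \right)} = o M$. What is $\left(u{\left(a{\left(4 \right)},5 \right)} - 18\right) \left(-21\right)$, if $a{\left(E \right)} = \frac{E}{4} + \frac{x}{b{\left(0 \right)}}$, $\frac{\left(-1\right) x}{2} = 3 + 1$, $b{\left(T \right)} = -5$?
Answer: $\frac{23772}{65} \approx 365.72$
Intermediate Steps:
$x = -8$ ($x = - 2 \left(3 + 1\right) = \left(-2\right) 4 = -8$)
$P{\left(o,M \right)} = M o$
$a{\left(E \right)} = \frac{8}{5} + \frac{E}{4}$ ($a{\left(E \right)} = \frac{E}{4} - \frac{8}{-5} = E \frac{1}{4} - - \frac{8}{5} = \frac{E}{4} + \frac{8}{5} = \frac{8}{5} + \frac{E}{4}$)
$u{\left(W,Q \right)} = \frac{Q + W}{Q W}$
$\left(u{\left(a{\left(4 \right)},5 \right)} - 18\right) \left(-21\right) = \left(\frac{5 + \left(\frac{8}{5} + \frac{1}{4} \cdot 4\right)}{5 \left(\frac{8}{5} + \frac{1}{4} \cdot 4\right)} - 18\right) \left(-21\right) = \left(\frac{5 + \left(\frac{8}{5} + 1\right)}{5 \left(\frac{8}{5} + 1\right)} - 18\right) \left(-21\right) = \left(\frac{5 + \frac{13}{5}}{5 \cdot \frac{13}{5}} - 18\right) \left(-21\right) = \left(\frac{1}{5} \cdot \frac{5}{13} \cdot \frac{38}{5} - 18\right) \left(-21\right) = \left(\frac{38}{65} - 18\right) \left(-21\right) = \left(- \frac{1132}{65}\right) \left(-21\right) = \frac{23772}{65}$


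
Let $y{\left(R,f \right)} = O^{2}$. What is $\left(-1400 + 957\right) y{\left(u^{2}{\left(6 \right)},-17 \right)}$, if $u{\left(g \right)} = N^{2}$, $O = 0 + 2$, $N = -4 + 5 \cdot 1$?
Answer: $-1772$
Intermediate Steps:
$N = 1$ ($N = -4 + 5 = 1$)
$O = 2$
$u{\left(g \right)} = 1$ ($u{\left(g \right)} = 1^{2} = 1$)
$y{\left(R,f \right)} = 4$ ($y{\left(R,f \right)} = 2^{2} = 4$)
$\left(-1400 + 957\right) y{\left(u^{2}{\left(6 \right)},-17 \right)} = \left(-1400 + 957\right) 4 = \left(-443\right) 4 = -1772$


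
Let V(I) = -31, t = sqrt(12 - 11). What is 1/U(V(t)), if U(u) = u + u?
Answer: -1/62 ≈ -0.016129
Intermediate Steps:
t = 1 (t = sqrt(1) = 1)
U(u) = 2*u
1/U(V(t)) = 1/(2*(-31)) = 1/(-62) = -1/62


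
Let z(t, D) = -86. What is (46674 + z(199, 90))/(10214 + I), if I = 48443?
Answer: 46588/58657 ≈ 0.79424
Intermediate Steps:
(46674 + z(199, 90))/(10214 + I) = (46674 - 86)/(10214 + 48443) = 46588/58657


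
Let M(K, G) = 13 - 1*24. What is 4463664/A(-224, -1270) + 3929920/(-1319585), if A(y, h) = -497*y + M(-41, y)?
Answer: 1090543430960/29378448689 ≈ 37.121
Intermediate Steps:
M(K, G) = -11 (M(K, G) = 13 - 24 = -11)
A(y, h) = -11 - 497*y (A(y, h) = -497*y - 11 = -11 - 497*y)
4463664/A(-224, -1270) + 3929920/(-1319585) = 4463664/(-11 - 497*(-224)) + 3929920/(-1319585) = 4463664/(-11 + 111328) + 3929920*(-1/1319585) = 4463664/111317 - 785984/263917 = 1090543430960/29378448689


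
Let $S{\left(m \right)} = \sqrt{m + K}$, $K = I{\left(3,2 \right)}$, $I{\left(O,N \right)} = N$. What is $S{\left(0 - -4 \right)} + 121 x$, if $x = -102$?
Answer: $-12342 + \sqrt{6} \approx -12340.0$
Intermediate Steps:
$K = 2$
$S{\left(m \right)} = \sqrt{2 + m}$ ($S{\left(m \right)} = \sqrt{m + 2} = \sqrt{2 + m}$)
$S{\left(0 - -4 \right)} + 121 x = \sqrt{2 + \left(0 - -4\right)} + 121 \left(-102\right) = \sqrt{2 + \left(0 + 4\right)} - 12342 = \sqrt{2 + 4} - 12342 = \sqrt{6} - 12342 = -12342 + \sqrt{6}$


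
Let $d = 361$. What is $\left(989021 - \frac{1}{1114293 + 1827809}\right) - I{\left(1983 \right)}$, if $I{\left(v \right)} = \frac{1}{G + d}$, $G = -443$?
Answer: $\frac{59650914309416}{60313091} \approx 9.8902 \cdot 10^{5}$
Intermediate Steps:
$I{\left(v \right)} = - \frac{1}{82}$ ($I{\left(v \right)} = \frac{1}{-443 + 361} = \frac{1}{-82} = - \frac{1}{82}$)
$\left(989021 - \frac{1}{1114293 + 1827809}\right) - I{\left(1983 \right)} = \left(989021 - \frac{1}{1114293 + 1827809}\right) - - \frac{1}{82} = \left(989021 - \frac{1}{2942102}\right) + \frac{1}{82} = \frac{2909800662141}{2942102} + \frac{1}{82} = \frac{59650914309416}{60313091}$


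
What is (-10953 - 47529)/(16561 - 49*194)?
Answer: -58482/7055 ≈ -8.2894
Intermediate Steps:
(-10953 - 47529)/(16561 - 49*194) = -58482/(16561 - 9506) = -58482/7055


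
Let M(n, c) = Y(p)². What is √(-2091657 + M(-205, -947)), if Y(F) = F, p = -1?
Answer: 2*I*√522914 ≈ 1446.3*I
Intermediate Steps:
M(n, c) = 1 (M(n, c) = (-1)² = 1)
√(-2091657 + M(-205, -947)) = √(-2091657 + 1) = √(-2091656) = 2*I*√522914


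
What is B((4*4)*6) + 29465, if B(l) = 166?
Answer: 29631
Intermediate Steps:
B((4*4)*6) + 29465 = 166 + 29465 = 29631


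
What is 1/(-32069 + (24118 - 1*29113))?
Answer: -1/37064 ≈ -2.6980e-5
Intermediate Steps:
1/(-32069 + (24118 - 1*29113)) = 1/(-32069 + (24118 - 29113)) = 1/(-32069 - 4995) = 1/(-37064) = -1/37064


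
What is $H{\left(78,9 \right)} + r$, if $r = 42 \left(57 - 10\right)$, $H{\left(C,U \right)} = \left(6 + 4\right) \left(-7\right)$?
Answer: $1904$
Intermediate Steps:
$H{\left(C,U \right)} = -70$ ($H{\left(C,U \right)} = 10 \left(-7\right) = -70$)
$r = 1974$ ($r = 42 \cdot 47 = 1974$)
$H{\left(78,9 \right)} + r = -70 + 1974 = 1904$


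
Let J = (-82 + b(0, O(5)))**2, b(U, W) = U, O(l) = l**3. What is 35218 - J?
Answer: 28494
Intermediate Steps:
J = 6724 (J = (-82 + 0)**2 = (-82)**2 = 6724)
35218 - J = 35218 - 1*6724 = 35218 - 6724 = 28494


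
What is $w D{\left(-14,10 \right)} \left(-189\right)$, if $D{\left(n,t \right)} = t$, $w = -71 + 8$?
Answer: $119070$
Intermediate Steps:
$w = -63$
$w D{\left(-14,10 \right)} \left(-189\right) = \left(-63\right) 10 \left(-189\right) = \left(-630\right) \left(-189\right) = 119070$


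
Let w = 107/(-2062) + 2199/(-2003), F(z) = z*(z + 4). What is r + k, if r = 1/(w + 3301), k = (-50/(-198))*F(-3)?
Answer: -340588587037/449756845791 ≈ -0.75727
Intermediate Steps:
F(z) = z*(4 + z)
w = -4748659/4130186 (w = 107*(-1/2062) + 2199*(-1/2003) = -107/2062 - 2199/2003 = -4748659/4130186 ≈ -1.1497)
k = -25/33 (k = (-50/(-198))*(-3*(4 - 3)) = (-50*(-1/198))*(-3*1) = (25/99)*(-3) = -25/33 ≈ -0.75758)
r = 4130186/13628995327 (r = 1/(-4748659/4130186 + 3301) = 1/(13628995327/4130186) = 4130186/13628995327 ≈ 0.00030304)
r + k = 4130186/13628995327 - 25/33 = -340588587037/449756845791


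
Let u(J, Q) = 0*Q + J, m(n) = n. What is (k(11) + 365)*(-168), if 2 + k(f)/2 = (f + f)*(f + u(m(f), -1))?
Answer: -223272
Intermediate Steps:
u(J, Q) = J (u(J, Q) = 0 + J = J)
k(f) = -4 + 8*f² (k(f) = -4 + 2*((f + f)*(f + f)) = -4 + 2*((2*f)*(2*f)) = -4 + 2*(4*f²) = -4 + 8*f²)
(k(11) + 365)*(-168) = ((-4 + 8*11²) + 365)*(-168) = ((-4 + 8*121) + 365)*(-168) = ((-4 + 968) + 365)*(-168) = (964 + 365)*(-168) = 1329*(-168) = -223272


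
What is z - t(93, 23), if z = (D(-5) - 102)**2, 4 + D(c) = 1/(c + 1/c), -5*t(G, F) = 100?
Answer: 7636641/676 ≈ 11297.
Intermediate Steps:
t(G, F) = -20 (t(G, F) = -1/5*100 = -20)
D(c) = -4 + 1/(c + 1/c)
z = 7623121/676 (z = ((-4 - 5 - 4*(-5)**2)/(1 + (-5)**2) - 102)**2 = ((-4 - 5 - 4*25)/(1 + 25) - 102)**2 = ((-4 - 5 - 100)/26 - 102)**2 = ((1/26)*(-109) - 102)**2 = (-109/26 - 102)**2 = (-2761/26)**2 = 7623121/676 ≈ 11277.)
z - t(93, 23) = 7623121/676 - 1*(-20) = 7623121/676 + 20 = 7636641/676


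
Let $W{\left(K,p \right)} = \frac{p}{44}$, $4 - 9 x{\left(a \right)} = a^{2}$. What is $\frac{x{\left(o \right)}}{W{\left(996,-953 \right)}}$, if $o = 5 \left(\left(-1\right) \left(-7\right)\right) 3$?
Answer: $\frac{484924}{8577} \approx 56.538$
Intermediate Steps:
$o = 105$ ($o = 5 \cdot 7 \cdot 3 = 35 \cdot 3 = 105$)
$x{\left(a \right)} = \frac{4}{9} - \frac{a^{2}}{9}$
$W{\left(K,p \right)} = \frac{p}{44}$ ($W{\left(K,p \right)} = p \frac{1}{44} = \frac{p}{44}$)
$\frac{x{\left(o \right)}}{W{\left(996,-953 \right)}} = \frac{\frac{4}{9} - \frac{105^{2}}{9}}{\frac{1}{44} \left(-953\right)} = \frac{\frac{4}{9} - 1225}{- \frac{953}{44}} = \left(\frac{4}{9} - 1225\right) \left(- \frac{44}{953}\right) = \left(- \frac{11021}{9}\right) \left(- \frac{44}{953}\right) = \frac{484924}{8577}$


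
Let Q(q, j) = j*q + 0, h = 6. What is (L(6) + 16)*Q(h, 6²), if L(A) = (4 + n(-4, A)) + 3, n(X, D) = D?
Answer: 6264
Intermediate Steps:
Q(q, j) = j*q
L(A) = 7 + A (L(A) = (4 + A) + 3 = 7 + A)
(L(6) + 16)*Q(h, 6²) = ((7 + 6) + 16)*(6²*6) = (13 + 16)*(36*6) = 29*216 = 6264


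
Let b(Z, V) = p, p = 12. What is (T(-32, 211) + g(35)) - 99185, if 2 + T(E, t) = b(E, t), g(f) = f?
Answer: -99140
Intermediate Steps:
b(Z, V) = 12
T(E, t) = 10 (T(E, t) = -2 + 12 = 10)
(T(-32, 211) + g(35)) - 99185 = (10 + 35) - 99185 = 45 - 99185 = -99140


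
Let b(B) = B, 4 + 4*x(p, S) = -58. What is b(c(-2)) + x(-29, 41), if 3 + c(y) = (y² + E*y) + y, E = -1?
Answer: -29/2 ≈ -14.500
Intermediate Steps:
c(y) = -3 + y² (c(y) = -3 + ((y² - y) + y) = -3 + y²)
x(p, S) = -31/2 (x(p, S) = -1 + (¼)*(-58) = -1 - 29/2 = -31/2)
b(c(-2)) + x(-29, 41) = (-3 + (-2)²) - 31/2 = (-3 + 4) - 31/2 = 1 - 31/2 = -29/2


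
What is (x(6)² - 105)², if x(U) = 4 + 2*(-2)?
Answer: 11025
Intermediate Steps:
x(U) = 0 (x(U) = 4 - 4 = 0)
(x(6)² - 105)² = (0² - 105)² = (0 - 105)² = (-105)² = 11025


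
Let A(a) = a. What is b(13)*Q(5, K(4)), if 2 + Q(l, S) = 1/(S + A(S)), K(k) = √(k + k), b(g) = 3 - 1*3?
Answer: 0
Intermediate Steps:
b(g) = 0 (b(g) = 3 - 3 = 0)
K(k) = √2*√k (K(k) = √(2*k) = √2*√k)
Q(l, S) = -2 + 1/(2*S) (Q(l, S) = -2 + 1/(S + S) = -2 + 1/(2*S))
b(13)*Q(5, K(4)) = 0*(-2 + 1/(2*((√2*√4)))) = 0*(-2 + 1/(2*((√2*2)))) = 0*(-2 + 1/(2*((2*√2)))) = 0*(-2 + (√2/4)/2) = 0*(-2 + √2/8) = 0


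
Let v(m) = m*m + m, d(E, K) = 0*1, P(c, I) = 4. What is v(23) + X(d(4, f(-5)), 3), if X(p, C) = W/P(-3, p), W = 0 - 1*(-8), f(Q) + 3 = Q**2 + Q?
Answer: 554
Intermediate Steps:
f(Q) = -3 + Q + Q**2 (f(Q) = -3 + (Q**2 + Q) = -3 + (Q + Q**2) = -3 + Q + Q**2)
d(E, K) = 0
W = 8 (W = 0 + 8 = 8)
v(m) = m + m**2 (v(m) = m**2 + m = m + m**2)
X(p, C) = 2 (X(p, C) = 8/4 = 8*(1/4) = 2)
v(23) + X(d(4, f(-5)), 3) = 23*(1 + 23) + 2 = 23*24 + 2 = 552 + 2 = 554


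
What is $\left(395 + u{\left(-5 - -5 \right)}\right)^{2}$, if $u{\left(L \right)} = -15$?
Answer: $144400$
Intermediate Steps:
$\left(395 + u{\left(-5 - -5 \right)}\right)^{2} = \left(395 - 15\right)^{2} = 380^{2} = 144400$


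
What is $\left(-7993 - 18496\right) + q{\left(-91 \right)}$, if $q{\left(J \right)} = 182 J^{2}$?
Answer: $1480653$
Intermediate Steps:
$\left(-7993 - 18496\right) + q{\left(-91 \right)} = \left(-7993 - 18496\right) + 182 \left(-91\right)^{2} = \left(-7993 - 18496\right) + 182 \cdot 8281 = \left(-7993 - 18496\right) + 1507142 = -26489 + 1507142 = 1480653$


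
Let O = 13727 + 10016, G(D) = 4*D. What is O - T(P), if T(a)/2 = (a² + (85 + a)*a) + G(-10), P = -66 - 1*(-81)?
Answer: 20373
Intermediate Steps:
P = 15 (P = -66 + 81 = 15)
O = 23743
T(a) = -80 + 2*a² + 2*a*(85 + a) (T(a) = 2*((a² + (85 + a)*a) + 4*(-10)) = 2*((a² + a*(85 + a)) - 40) = 2*(-40 + a² + a*(85 + a)) = -80 + 2*a² + 2*a*(85 + a))
O - T(P) = 23743 - (-80 + 4*15² + 170*15) = 23743 - (-80 + 4*225 + 2550) = 23743 - (-80 + 900 + 2550) = 23743 - 1*3370 = 23743 - 3370 = 20373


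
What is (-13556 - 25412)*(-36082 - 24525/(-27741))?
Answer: 13001364534472/9247 ≈ 1.4060e+9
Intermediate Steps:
(-13556 - 25412)*(-36082 - 24525/(-27741)) = -38968*(-36082 - 24525*(-1/27741)) = -38968*(-36082 + 8175/9247) = -38968*(-333642079/9247) = 13001364534472/9247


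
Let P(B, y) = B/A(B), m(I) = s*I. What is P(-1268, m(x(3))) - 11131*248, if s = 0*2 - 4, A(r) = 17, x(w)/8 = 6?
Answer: -46929564/17 ≈ -2.7606e+6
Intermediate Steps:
x(w) = 48 (x(w) = 8*6 = 48)
s = -4 (s = 0 - 4 = -4)
m(I) = -4*I
P(B, y) = B/17
P(-1268, m(x(3))) - 11131*248 = (1/17)*(-1268) - 11131*248 = -1268/17 - 2760488 = -46929564/17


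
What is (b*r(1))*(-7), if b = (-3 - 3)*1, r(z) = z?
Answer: 42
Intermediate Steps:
b = -6 (b = -6*1 = -6)
(b*r(1))*(-7) = -6*1*(-7) = -6*(-7) = 42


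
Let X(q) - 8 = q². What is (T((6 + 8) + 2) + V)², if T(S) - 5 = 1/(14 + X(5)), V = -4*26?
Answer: 21641104/2209 ≈ 9796.8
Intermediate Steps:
X(q) = 8 + q²
V = -104
T(S) = 236/47 (T(S) = 5 + 1/(14 + (8 + 5²)) = 5 + 1/(14 + (8 + 25)) = 5 + 1/(14 + 33) = 5 + 1/47 = 236/47)
(T((6 + 8) + 2) + V)² = (236/47 - 104)² = (-4652/47)² = 21641104/2209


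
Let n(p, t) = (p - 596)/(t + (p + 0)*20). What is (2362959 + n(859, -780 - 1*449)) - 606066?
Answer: 28024200506/15951 ≈ 1.7569e+6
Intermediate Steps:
n(p, t) = (-596 + p)/(t + 20*p) (n(p, t) = (-596 + p)/(t + p*20) = (-596 + p)/(t + 20*p))
(2362959 + n(859, -780 - 1*449)) - 606066 = (2362959 + (-596 + 859)/((-780 - 1*449) + 20*859)) - 606066 = (2362959 + 263/((-780 - 449) + 17180)) - 606066 = (2362959 + 263/(-1229 + 17180)) - 606066 = (2362959 + 263/15951) - 606066 = 37691559272/15951 - 606066 = 28024200506/15951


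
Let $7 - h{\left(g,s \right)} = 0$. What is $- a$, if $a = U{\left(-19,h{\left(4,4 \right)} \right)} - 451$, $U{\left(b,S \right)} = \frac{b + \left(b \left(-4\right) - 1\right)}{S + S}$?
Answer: $447$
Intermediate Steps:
$h{\left(g,s \right)} = 7$ ($h{\left(g,s \right)} = 7 - 0 = 7 + 0 = 7$)
$U{\left(b,S \right)} = \frac{-1 - 3 b}{2 S}$ ($U{\left(b,S \right)} = \frac{b - \left(1 + 4 b\right)}{2 S} = \left(b - \left(1 + 4 b\right)\right) \frac{1}{2 S} = \left(-1 - 3 b\right) \frac{1}{2 S} = \frac{-1 - 3 b}{2 S}$)
$a = -447$ ($a = \frac{-1 - -57}{2 \cdot 7} - 451 = \frac{1}{2} \cdot \frac{1}{7} \left(-1 + 57\right) - 451 = \frac{1}{2} \cdot \frac{1}{7} \cdot 56 - 451 = 4 - 451 = -447$)
$- a = \left(-1\right) \left(-447\right) = 447$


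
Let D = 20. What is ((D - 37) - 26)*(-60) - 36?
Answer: 2544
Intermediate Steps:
((D - 37) - 26)*(-60) - 36 = ((20 - 37) - 26)*(-60) - 36 = (-17 - 26)*(-60) - 36 = -43*(-60) - 36 = 2580 - 36 = 2544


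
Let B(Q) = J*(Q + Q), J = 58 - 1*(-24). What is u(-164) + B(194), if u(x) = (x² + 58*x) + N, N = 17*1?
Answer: 49217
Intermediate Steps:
J = 82 (J = 58 + 24 = 82)
N = 17
u(x) = 17 + x² + 58*x (u(x) = (x² + 58*x) + 17 = 17 + x² + 58*x)
B(Q) = 164*Q (B(Q) = 82*(Q + Q) = 82*(2*Q) = 164*Q)
u(-164) + B(194) = (17 + (-164)² + 58*(-164)) + 164*194 = (17 + 26896 - 9512) + 31816 = 17401 + 31816 = 49217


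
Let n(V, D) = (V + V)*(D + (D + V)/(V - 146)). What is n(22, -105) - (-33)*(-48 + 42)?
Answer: -148445/31 ≈ -4788.5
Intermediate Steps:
n(V, D) = 2*V*(D + (D + V)/(-146 + V)) (n(V, D) = (2*V)*(D + (D + V)/(-146 + V)) = 2*V*(D + (D + V)/(-146 + V)))
n(22, -105) - (-33)*(-48 + 42) = 2*22*(22 - 145*(-105) - 105*22)/(-146 + 22) - (-33)*(-48 + 42) = 2*22*(22 + 15225 - 2310)/(-124) - (-33)*(-6) = 2*22*(-1/124)*12937 - 1*198 = -142307/31 - 198 = -148445/31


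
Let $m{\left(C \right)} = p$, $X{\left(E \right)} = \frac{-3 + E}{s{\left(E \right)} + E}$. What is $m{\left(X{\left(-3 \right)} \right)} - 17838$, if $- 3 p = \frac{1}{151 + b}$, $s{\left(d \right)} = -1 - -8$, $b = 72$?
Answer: $- \frac{11933623}{669} \approx -17838.0$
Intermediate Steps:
$s{\left(d \right)} = 7$ ($s{\left(d \right)} = -1 + 8 = 7$)
$p = - \frac{1}{669}$ ($p = - \frac{1}{3 \left(151 + 72\right)} = - \frac{1}{3 \cdot 223} = \left(- \frac{1}{3}\right) \frac{1}{223} = - \frac{1}{669} \approx -0.0014948$)
$X{\left(E \right)} = \frac{-3 + E}{7 + E}$
$m{\left(C \right)} = - \frac{1}{669}$
$m{\left(X{\left(-3 \right)} \right)} - 17838 = - \frac{1}{669} - 17838 = - \frac{11933623}{669}$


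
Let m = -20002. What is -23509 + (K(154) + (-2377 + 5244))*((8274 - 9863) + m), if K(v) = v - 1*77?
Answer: -63587413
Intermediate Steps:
K(v) = -77 + v (K(v) = v - 77 = -77 + v)
-23509 + (K(154) + (-2377 + 5244))*((8274 - 9863) + m) = -23509 + ((-77 + 154) + (-2377 + 5244))*((8274 - 9863) - 20002) = -23509 + (77 + 2867)*(-1589 - 20002) = -23509 + 2944*(-21591) = -23509 - 63563904 = -63587413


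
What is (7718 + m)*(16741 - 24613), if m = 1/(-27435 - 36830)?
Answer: -3904490501568/64265 ≈ -6.0756e+7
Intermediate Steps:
m = -1/64265 (m = 1/(-64265) = -1/64265 ≈ -1.5561e-5)
(7718 + m)*(16741 - 24613) = (7718 - 1/64265)*(16741 - 24613) = (495997269/64265)*(-7872) = -3904490501568/64265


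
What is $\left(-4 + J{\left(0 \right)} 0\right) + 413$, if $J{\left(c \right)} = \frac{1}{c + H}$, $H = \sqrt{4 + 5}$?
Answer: $409$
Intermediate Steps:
$H = 3$ ($H = \sqrt{9} = 3$)
$J{\left(c \right)} = \frac{1}{3 + c}$ ($J{\left(c \right)} = \frac{1}{c + 3} = \frac{1}{3 + c}$)
$\left(-4 + J{\left(0 \right)} 0\right) + 413 = \left(-4 + \frac{1}{3 + 0} \cdot 0\right) + 413 = \left(-4 + \frac{1}{3} \cdot 0\right) + 413 = \left(-4 + 0\right) + 413 = -4 + 413 = 409$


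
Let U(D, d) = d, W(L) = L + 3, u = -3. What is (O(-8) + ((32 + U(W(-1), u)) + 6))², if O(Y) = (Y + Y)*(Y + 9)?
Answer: 361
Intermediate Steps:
W(L) = 3 + L
O(Y) = 2*Y*(9 + Y) (O(Y) = (2*Y)*(9 + Y) = 2*Y*(9 + Y))
(O(-8) + ((32 + U(W(-1), u)) + 6))² = (2*(-8)*(9 - 8) + ((32 - 3) + 6))² = (2*(-8)*1 + (29 + 6))² = (-16 + 35)² = 19² = 361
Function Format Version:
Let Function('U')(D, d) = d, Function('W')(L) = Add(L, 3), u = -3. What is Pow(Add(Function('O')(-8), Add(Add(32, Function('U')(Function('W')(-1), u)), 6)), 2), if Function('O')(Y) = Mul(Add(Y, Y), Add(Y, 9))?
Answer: 361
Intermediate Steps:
Function('W')(L) = Add(3, L)
Function('O')(Y) = Mul(2, Y, Add(9, Y)) (Function('O')(Y) = Mul(Mul(2, Y), Add(9, Y)) = Mul(2, Y, Add(9, Y)))
Pow(Add(Function('O')(-8), Add(Add(32, Function('U')(Function('W')(-1), u)), 6)), 2) = Pow(Add(Mul(2, -8, Add(9, -8)), Add(Add(32, -3), 6)), 2) = Pow(Add(Mul(2, -8, 1), Add(29, 6)), 2) = Pow(Add(-16, 35), 2) = Pow(19, 2) = 361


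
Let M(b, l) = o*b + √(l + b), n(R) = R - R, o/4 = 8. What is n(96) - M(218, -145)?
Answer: -6976 - √73 ≈ -6984.5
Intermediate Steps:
o = 32 (o = 4*8 = 32)
n(R) = 0
M(b, l) = √(b + l) + 32*b (M(b, l) = 32*b + √(l + b) = 32*b + √(b + l) = √(b + l) + 32*b)
n(96) - M(218, -145) = 0 - (√(218 - 145) + 32*218) = 0 - (√73 + 6976) = 0 - (6976 + √73) = 0 + (-6976 - √73) = -6976 - √73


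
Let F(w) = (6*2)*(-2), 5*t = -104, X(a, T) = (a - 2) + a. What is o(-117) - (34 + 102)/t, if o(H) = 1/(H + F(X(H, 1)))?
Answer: 11972/1833 ≈ 6.5314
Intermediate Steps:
X(a, T) = -2 + 2*a (X(a, T) = (-2 + a) + a = -2 + 2*a)
t = -104/5 (t = (⅕)*(-104) = -104/5 ≈ -20.800)
F(w) = -24 (F(w) = 12*(-2) = -24)
o(H) = 1/(-24 + H) (o(H) = 1/(H - 24) = 1/(-24 + H))
o(-117) - (34 + 102)/t = 1/(-24 - 117) - (34 + 102)/(-104/5) = 1/(-141) - (-5)*136/104 = -1/141 - 1*(-85/13) = -1/141 + 85/13 = 11972/1833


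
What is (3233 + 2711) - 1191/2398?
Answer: 14252521/2398 ≈ 5943.5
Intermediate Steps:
(3233 + 2711) - 1191/2398 = 5944 - 1191*1/2398 = 5944 - 1191/2398 = 14252521/2398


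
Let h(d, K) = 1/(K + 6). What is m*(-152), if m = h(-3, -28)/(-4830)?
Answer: -38/26565 ≈ -0.0014305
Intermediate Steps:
h(d, K) = 1/(6 + K)
m = 1/106260 (m = 1/((6 - 28)*(-4830)) = -1/4830/(-22) = -1/22*(-1/4830) = 1/106260 ≈ 9.4109e-6)
m*(-152) = (1/106260)*(-152) = -38/26565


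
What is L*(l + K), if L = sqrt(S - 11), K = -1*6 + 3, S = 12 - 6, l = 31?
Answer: 28*I*sqrt(5) ≈ 62.61*I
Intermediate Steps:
S = 6
K = -3 (K = -6 + 3 = -3)
L = I*sqrt(5) (L = sqrt(6 - 11) = sqrt(-5) = I*sqrt(5) ≈ 2.2361*I)
L*(l + K) = (I*sqrt(5))*(31 - 3) = (I*sqrt(5))*28 = 28*I*sqrt(5)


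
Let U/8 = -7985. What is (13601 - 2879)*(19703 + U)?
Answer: -473665794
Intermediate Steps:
U = -63880 (U = 8*(-7985) = -63880)
(13601 - 2879)*(19703 + U) = (13601 - 2879)*(19703 - 63880) = 10722*(-44177) = -473665794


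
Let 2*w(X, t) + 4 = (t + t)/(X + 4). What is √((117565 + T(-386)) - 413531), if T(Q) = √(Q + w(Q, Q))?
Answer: √(-10797135646 + 191*I*√14117765)/191 ≈ 0.01808 + 544.03*I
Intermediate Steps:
w(X, t) = -2 + t/(4 + X) (w(X, t) = -2 + ((t + t)/(X + 4))/2 = -2 + ((2*t)/(4 + X))/2 = -2 + (2*t/(4 + X))/2 = -2 + t/(4 + X))
T(Q) = √(Q + (-8 - Q)/(4 + Q)) (T(Q) = √(Q + (-8 + Q - 2*Q)/(4 + Q)) = √(Q + (-8 - Q)/(4 + Q)))
√((117565 + T(-386)) - 413531) = √((117565 + √((-8 - 1*(-386) - 386*(4 - 386))/(4 - 386))) - 413531) = √((117565 + √((-8 + 386 - 386*(-382))/(-382))) - 413531) = √((117565 + √(-(-8 + 386 + 147452)/382)) - 413531) = √((117565 + √(-1/382*147830)) - 413531) = √((117565 + √(-73915/191)) - 413531) = √((117565 + I*√14117765/191) - 413531) = √(-295966 + I*√14117765/191)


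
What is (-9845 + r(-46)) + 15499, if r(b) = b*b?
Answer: 7770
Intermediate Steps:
r(b) = b²
(-9845 + r(-46)) + 15499 = (-9845 + (-46)²) + 15499 = (-9845 + 2116) + 15499 = -7729 + 15499 = 7770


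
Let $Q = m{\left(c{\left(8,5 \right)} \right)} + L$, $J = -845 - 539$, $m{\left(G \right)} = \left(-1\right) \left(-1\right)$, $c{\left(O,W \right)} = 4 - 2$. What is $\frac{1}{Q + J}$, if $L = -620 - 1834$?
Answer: $- \frac{1}{3837} \approx -0.00026062$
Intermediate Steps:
$c{\left(O,W \right)} = 2$
$m{\left(G \right)} = 1$
$L = -2454$
$J = -1384$ ($J = -845 - 539 = -1384$)
$Q = -2453$ ($Q = 1 - 2454 = -2453$)
$\frac{1}{Q + J} = \frac{1}{-2453 - 1384} = \frac{1}{-3837} = - \frac{1}{3837}$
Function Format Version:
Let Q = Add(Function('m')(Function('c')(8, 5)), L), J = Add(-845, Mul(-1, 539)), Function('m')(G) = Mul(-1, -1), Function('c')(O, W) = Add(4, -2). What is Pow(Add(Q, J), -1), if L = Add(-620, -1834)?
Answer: Rational(-1, 3837) ≈ -0.00026062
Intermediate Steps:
Function('c')(O, W) = 2
Function('m')(G) = 1
L = -2454
J = -1384 (J = Add(-845, -539) = -1384)
Q = -2453 (Q = Add(1, -2454) = -2453)
Pow(Add(Q, J), -1) = Pow(Add(-2453, -1384), -1) = Pow(-3837, -1) = Rational(-1, 3837)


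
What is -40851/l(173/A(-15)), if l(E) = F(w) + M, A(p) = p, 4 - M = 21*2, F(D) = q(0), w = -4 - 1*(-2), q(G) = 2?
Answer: 4539/4 ≈ 1134.8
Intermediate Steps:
w = -2 (w = -4 + 2 = -2)
F(D) = 2
M = -38 (M = 4 - 21*2 = 4 - 1*42 = 4 - 42 = -38)
l(E) = -36 (l(E) = 2 - 38 = -36)
-40851/l(173/A(-15)) = -40851/(-36) = -40851*(-1/36) = 4539/4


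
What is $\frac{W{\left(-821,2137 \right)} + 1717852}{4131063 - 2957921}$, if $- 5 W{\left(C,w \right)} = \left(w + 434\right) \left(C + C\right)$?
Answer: $\frac{6405421}{2932855} \approx 2.184$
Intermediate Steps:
$W{\left(C,w \right)} = - \frac{2 C \left(434 + w\right)}{5}$ ($W{\left(C,w \right)} = - \frac{\left(w + 434\right) \left(C + C\right)}{5} = - \frac{\left(434 + w\right) 2 C}{5} = - \frac{2 C \left(434 + w\right)}{5}$)
$\frac{W{\left(-821,2137 \right)} + 1717852}{4131063 - 2957921} = \frac{\left(- \frac{2}{5}\right) \left(-821\right) \left(434 + 2137\right) + 1717852}{4131063 - 2957921} = \frac{\left(- \frac{2}{5}\right) \left(-821\right) 2571 + 1717852}{1173142} = \left(\frac{4221582}{5} + 1717852\right) \frac{1}{1173142} = \frac{12810842}{5} \cdot \frac{1}{1173142} = \frac{6405421}{2932855}$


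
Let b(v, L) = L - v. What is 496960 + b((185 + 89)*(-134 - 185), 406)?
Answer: 584772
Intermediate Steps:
496960 + b((185 + 89)*(-134 - 185), 406) = 496960 + (406 - (185 + 89)*(-134 - 185)) = 496960 + (406 - 274*(-319)) = 496960 + (406 - 1*(-87406)) = 496960 + (406 + 87406) = 496960 + 87812 = 584772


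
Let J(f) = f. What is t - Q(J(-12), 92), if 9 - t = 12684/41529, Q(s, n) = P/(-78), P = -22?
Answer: 4541728/539877 ≈ 8.4125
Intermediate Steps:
Q(s, n) = 11/39 (Q(s, n) = -22/(-78) = -22*(-1/78) = 11/39)
t = 120359/13843 (t = 9 - 12684/41529 = 9 - 1*4228/13843 = 9 - 4228/13843 = 120359/13843 ≈ 8.6946)
t - Q(J(-12), 92) = 120359/13843 - 1*11/39 = 120359/13843 - 11/39 = 4541728/539877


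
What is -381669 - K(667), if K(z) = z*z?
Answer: -826558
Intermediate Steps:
K(z) = z²
-381669 - K(667) = -381669 - 1*667² = -381669 - 1*444889 = -381669 - 444889 = -826558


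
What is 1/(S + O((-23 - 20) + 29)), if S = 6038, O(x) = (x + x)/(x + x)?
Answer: 1/6039 ≈ 0.00016559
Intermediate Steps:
O(x) = 1 (O(x) = (2*x)/((2*x)) = (2*x)*(1/(2*x)) = 1)
1/(S + O((-23 - 20) + 29)) = 1/(6038 + 1) = 1/6039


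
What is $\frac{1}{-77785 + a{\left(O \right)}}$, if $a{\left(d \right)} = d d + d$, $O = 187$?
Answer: $- \frac{1}{42629} \approx -2.3458 \cdot 10^{-5}$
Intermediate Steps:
$a{\left(d \right)} = d + d^{2}$ ($a{\left(d \right)} = d^{2} + d = d + d^{2}$)
$\frac{1}{-77785 + a{\left(O \right)}} = \frac{1}{-77785 + 187 \left(1 + 187\right)} = \frac{1}{-77785 + 187 \cdot 188} = \frac{1}{-77785 + 35156} = \frac{1}{-42629} = - \frac{1}{42629}$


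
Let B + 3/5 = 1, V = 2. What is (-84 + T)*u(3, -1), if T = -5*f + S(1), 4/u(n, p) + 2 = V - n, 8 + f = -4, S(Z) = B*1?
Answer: 472/15 ≈ 31.467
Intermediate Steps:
B = ⅖ (B = -⅗ + 1 = ⅖ ≈ 0.40000)
S(Z) = ⅖ (S(Z) = (⅖)*1 = ⅖)
f = -12 (f = -8 - 4 = -12)
u(n, p) = -4/n (u(n, p) = 4/(-2 + (2 - n)) = 4/((-n)) = 4*(-1/n) = -4/n)
T = 302/5 (T = -5*(-12) + ⅖ = 60 + ⅖ = 302/5 ≈ 60.400)
(-84 + T)*u(3, -1) = (-84 + 302/5)*(-4/3) = -(-472)/(5*3) = -118/5*(-4/3) = 472/15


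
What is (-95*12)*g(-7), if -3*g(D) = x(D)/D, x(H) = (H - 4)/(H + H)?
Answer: -2090/49 ≈ -42.653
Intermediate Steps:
x(H) = (-4 + H)/(2*H) (x(H) = (-4 + H)/((2*H)) = (-4 + H)*(1/(2*H)) = (-4 + H)/(2*H))
g(D) = -(-4 + D)/(6*D**2) (g(D) = -(-4 + D)/(2*D)/(3*D) = -(-4 + D)/(6*D**2))
(-95*12)*g(-7) = (-95*12)*((1/6)*(4 - 1*(-7))/(-7)**2) = -190*(4 + 7)/49 = -190*11/49 = -1140*11/294 = -2090/49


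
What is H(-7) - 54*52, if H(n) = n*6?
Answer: -2850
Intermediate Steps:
H(n) = 6*n
H(-7) - 54*52 = 6*(-7) - 54*52 = -42 - 2808 = -2850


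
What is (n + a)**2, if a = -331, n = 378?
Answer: 2209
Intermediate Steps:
(n + a)**2 = (378 - 331)**2 = 47**2 = 2209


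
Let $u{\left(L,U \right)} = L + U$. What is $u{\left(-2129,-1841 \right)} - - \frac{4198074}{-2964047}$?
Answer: $- \frac{11771464664}{2964047} \approx -3971.4$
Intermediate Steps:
$u{\left(-2129,-1841 \right)} - - \frac{4198074}{-2964047} = \left(-2129 - 1841\right) - - \frac{4198074}{-2964047} = -3970 - \left(-4198074\right) \left(- \frac{1}{2964047}\right) = -3970 - \frac{4198074}{2964047} = - \frac{11771464664}{2964047}$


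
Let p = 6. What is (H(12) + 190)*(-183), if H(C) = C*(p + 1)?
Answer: -50142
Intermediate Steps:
H(C) = 7*C (H(C) = C*(6 + 1) = C*7 = 7*C)
(H(12) + 190)*(-183) = (7*12 + 190)*(-183) = (84 + 190)*(-183) = 274*(-183) = -50142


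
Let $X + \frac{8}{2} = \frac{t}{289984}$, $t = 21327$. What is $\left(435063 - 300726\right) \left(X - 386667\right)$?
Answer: $- \frac{15062990444270769}{289984} \approx -5.1944 \cdot 10^{10}$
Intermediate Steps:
$X = - \frac{1138609}{289984}$ ($X = -4 + \frac{21327}{289984} = - \frac{1138609}{289984} \approx -3.9265$)
$\left(435063 - 300726\right) \left(X - 386667\right) = \left(435063 - 300726\right) \left(- \frac{1138609}{289984} - 386667\right) = 134337 \left(- \frac{112128381937}{289984}\right) = - \frac{15062990444270769}{289984}$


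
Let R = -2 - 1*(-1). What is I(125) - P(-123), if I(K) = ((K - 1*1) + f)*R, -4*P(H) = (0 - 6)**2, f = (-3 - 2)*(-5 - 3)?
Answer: -155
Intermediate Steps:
f = 40 (f = -5*(-8) = 40)
P(H) = -9 (P(H) = -(0 - 6)**2/4 = -1/4*(-6)**2 = -1/4*36 = -9)
R = -1 (R = -2 + 1 = -1)
I(K) = -39 - K (I(K) = ((K - 1*1) + 40)*(-1) = ((K - 1) + 40)*(-1) = ((-1 + K) + 40)*(-1) = (39 + K)*(-1) = -39 - K)
I(125) - P(-123) = (-39 - 1*125) - 1*(-9) = (-39 - 125) + 9 = -164 + 9 = -155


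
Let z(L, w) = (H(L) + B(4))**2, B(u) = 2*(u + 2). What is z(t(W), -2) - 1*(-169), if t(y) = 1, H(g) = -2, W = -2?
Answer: 269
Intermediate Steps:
B(u) = 4 + 2*u (B(u) = 2*(2 + u) = 4 + 2*u)
z(L, w) = 100 (z(L, w) = (-2 + (4 + 2*4))**2 = (-2 + (4 + 8))**2 = (-2 + 12)**2 = 10**2 = 100)
z(t(W), -2) - 1*(-169) = 100 - 1*(-169) = 100 + 169 = 269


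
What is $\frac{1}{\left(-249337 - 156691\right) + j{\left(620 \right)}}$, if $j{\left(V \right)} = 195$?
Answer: $- \frac{1}{405833} \approx -2.4641 \cdot 10^{-6}$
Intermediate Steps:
$\frac{1}{\left(-249337 - 156691\right) + j{\left(620 \right)}} = \frac{1}{\left(-249337 - 156691\right) + 195} = \frac{1}{-406028 + 195} = \frac{1}{-405833} = - \frac{1}{405833}$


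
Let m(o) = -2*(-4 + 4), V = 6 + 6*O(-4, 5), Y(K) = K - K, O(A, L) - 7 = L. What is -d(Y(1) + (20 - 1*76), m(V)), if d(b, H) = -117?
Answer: 117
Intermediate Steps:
O(A, L) = 7 + L
Y(K) = 0
V = 78 (V = 6 + 6*(7 + 5) = 6 + 6*12 = 6 + 72 = 78)
m(o) = 0 (m(o) = -2*0 = 0)
-d(Y(1) + (20 - 1*76), m(V)) = -1*(-117) = 117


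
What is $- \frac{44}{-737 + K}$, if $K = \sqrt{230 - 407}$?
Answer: $\frac{16214}{271673} + \frac{22 i \sqrt{177}}{271673} \approx 0.059682 + 0.0010774 i$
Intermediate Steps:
$K = i \sqrt{177}$ ($K = \sqrt{-177} = i \sqrt{177} \approx 13.304 i$)
$- \frac{44}{-737 + K} = - \frac{44}{-737 + i \sqrt{177}}$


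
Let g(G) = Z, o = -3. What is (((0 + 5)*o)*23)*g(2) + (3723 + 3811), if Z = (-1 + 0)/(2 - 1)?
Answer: 7879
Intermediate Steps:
Z = -1 (Z = -1/1 = -1*1 = -1)
g(G) = -1
(((0 + 5)*o)*23)*g(2) + (3723 + 3811) = (((0 + 5)*(-3))*23)*(-1) + (3723 + 3811) = ((5*(-3))*23)*(-1) + 7534 = -15*23*(-1) + 7534 = -345*(-1) + 7534 = 345 + 7534 = 7879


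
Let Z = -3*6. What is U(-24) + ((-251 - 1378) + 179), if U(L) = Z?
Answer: -1468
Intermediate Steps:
Z = -18
U(L) = -18
U(-24) + ((-251 - 1378) + 179) = -18 + ((-251 - 1378) + 179) = -18 + (-1629 + 179) = -18 - 1450 = -1468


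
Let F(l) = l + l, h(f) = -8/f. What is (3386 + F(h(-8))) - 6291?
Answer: -2903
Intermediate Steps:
F(l) = 2*l
(3386 + F(h(-8))) - 6291 = (3386 + 2*(-8/(-8))) - 6291 = (3386 + 2*(-8*(-⅛))) - 6291 = (3386 + 2*1) - 6291 = (3386 + 2) - 6291 = 3388 - 6291 = -2903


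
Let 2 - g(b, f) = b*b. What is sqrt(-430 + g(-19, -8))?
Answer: I*sqrt(789) ≈ 28.089*I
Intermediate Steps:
g(b, f) = 2 - b**2 (g(b, f) = 2 - b*b = 2 - b**2)
sqrt(-430 + g(-19, -8)) = sqrt(-430 + (2 - 1*(-19)**2)) = sqrt(-430 + (2 - 1*361)) = sqrt(-430 + (2 - 361)) = sqrt(-430 - 359) = sqrt(-789) = I*sqrt(789)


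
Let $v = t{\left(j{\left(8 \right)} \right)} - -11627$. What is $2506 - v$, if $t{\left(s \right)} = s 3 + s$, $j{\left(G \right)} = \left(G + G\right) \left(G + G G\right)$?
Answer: $-13729$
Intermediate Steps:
$j{\left(G \right)} = 2 G \left(G + G^{2}\right)$
$t{\left(s \right)} = 4 s$ ($t{\left(s \right)} = 3 s + s = 4 s$)
$v = 16235$ ($v = 4 \cdot 2 \cdot 8^{2} \left(1 + 8\right) - -11627 = 4 \cdot 2 \cdot 64 \cdot 9 + 11627 = 4 \cdot 1152 + 11627 = 4608 + 11627 = 16235$)
$2506 - v = 2506 - 16235 = -13729$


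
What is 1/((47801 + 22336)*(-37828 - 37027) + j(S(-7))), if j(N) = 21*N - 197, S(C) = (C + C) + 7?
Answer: -1/5250105479 ≈ -1.9047e-10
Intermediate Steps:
S(C) = 7 + 2*C (S(C) = 2*C + 7 = 7 + 2*C)
j(N) = -197 + 21*N
1/((47801 + 22336)*(-37828 - 37027) + j(S(-7))) = 1/((47801 + 22336)*(-37828 - 37027) + (-197 + 21*(7 + 2*(-7)))) = 1/(70137*(-74855) + (-197 + 21*(7 - 14))) = 1/(-5250105135 + (-197 + 21*(-7))) = 1/(-5250105135 + (-197 - 147)) = 1/(-5250105135 - 344) = 1/(-5250105479) = -1/5250105479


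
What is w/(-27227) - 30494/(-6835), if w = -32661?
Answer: 55447267/9794555 ≈ 5.6610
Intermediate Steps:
w/(-27227) - 30494/(-6835) = -32661/(-27227) - 30494/(-6835) = -32661*(-1/27227) - 30494*(-1/6835) = 1719/1433 + 30494/6835 = 55447267/9794555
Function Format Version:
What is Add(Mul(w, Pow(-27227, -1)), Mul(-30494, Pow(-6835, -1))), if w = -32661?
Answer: Rational(55447267, 9794555) ≈ 5.6610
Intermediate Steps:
Add(Mul(w, Pow(-27227, -1)), Mul(-30494, Pow(-6835, -1))) = Add(Mul(-32661, Pow(-27227, -1)), Mul(-30494, Pow(-6835, -1))) = Add(Mul(-32661, Rational(-1, 27227)), Mul(-30494, Rational(-1, 6835))) = Add(Rational(1719, 1433), Rational(30494, 6835)) = Rational(55447267, 9794555)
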